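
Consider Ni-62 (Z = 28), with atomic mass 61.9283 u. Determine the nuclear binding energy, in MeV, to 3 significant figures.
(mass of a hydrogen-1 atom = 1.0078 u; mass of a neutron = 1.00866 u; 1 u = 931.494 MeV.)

544 MeV

The nucleus contains 28 protons and 62 − 28 = 34 neutrons.
Σm = 28·m(¹H) + 34·m_n = 28.2184 + 34.29444 = 62.51284 u
Δm = 62.51284 − 61.9283 = 0.58454 u
Binding energy = Δm·c² = 0.58454 × 931.494 MeV/u = 544.496 MeV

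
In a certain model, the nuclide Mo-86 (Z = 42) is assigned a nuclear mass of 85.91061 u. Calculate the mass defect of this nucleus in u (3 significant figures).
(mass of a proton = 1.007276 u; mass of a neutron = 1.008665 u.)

Mass of separated nucleons = 42(1.007276) + 44(1.008665) = 42.305592 + 44.381260 = 86.686852 u
Δm = 86.686852 − 85.91061 = 0.776242 u

0.776 u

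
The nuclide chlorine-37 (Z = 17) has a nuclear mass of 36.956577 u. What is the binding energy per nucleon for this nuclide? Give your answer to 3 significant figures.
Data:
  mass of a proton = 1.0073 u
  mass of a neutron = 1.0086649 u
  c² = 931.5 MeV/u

8.58 MeV/nucleon

The nucleus contains 17 protons and 37 − 17 = 20 neutrons.
Mass of separated nucleons = 17(1.0073) + 20(1.0086649) = 17.1241 + 20.1732980 = 37.2973980 u
Δm = 37.2973980 − 36.956577 = 0.3408210 u
Converting to energy: 0.3408210 u × 931.5 MeV/u = 317.475 MeV
Dividing by A = 37 gives 8.580 MeV per nucleon.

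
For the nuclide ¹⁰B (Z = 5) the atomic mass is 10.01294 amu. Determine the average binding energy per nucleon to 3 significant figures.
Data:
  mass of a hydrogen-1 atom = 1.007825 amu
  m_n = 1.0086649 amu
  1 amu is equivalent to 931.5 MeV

6.47 MeV/nucleon

With 5 protons and 5 neutrons (A = 10):
Mass of separated nucleons = 5(1.007825) + 5(1.0086649) = 5.039125 + 5.0433245 = 10.0824495 amu
Δm = 10.0824495 − 10.01294 = 0.0695095 amu
Converting to energy: 0.0695095 amu × 931.5 MeV/amu = 64.7481 MeV
BE/A = 64.7481 MeV / 10 = 6.4748 MeV/nucleon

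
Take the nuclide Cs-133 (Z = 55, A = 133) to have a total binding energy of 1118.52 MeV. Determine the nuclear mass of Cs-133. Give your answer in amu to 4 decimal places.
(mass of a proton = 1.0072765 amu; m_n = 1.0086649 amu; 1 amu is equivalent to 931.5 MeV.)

Mass defect = 1118.52 MeV / (931.5 MeV/amu) = 1.200773 amu
Constituent mass = 55(1.0072765) + 78(1.0086649) = 134.0760697 amu
Nuclear mass = 134.0760697 − 1.200773 = 132.8752967 amu ≈ 132.8753 amu (to 4 decimal places)

132.8753 amu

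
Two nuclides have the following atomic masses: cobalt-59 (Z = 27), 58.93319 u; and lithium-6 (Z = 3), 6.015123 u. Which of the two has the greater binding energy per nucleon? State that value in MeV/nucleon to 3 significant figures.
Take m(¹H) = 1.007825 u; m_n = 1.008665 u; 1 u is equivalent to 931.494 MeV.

cobalt-59; 8.77 MeV/nucleon

cobalt-59: Σm = 27(1.007825) + 32(1.008665) = 59.488555 u; Δm = 0.555365 u; E_B = 517.32 MeV; E_B/A = 8.768 MeV
lithium-6: Σm = 3(1.007825) + 3(1.008665) = 6.049470 u; Δm = 0.034347 u; E_B = 31.994 MeV; E_B/A = 5.332 MeV
cobalt-59 has the higher binding energy per nucleon, so it is the more tightly bound nucleus.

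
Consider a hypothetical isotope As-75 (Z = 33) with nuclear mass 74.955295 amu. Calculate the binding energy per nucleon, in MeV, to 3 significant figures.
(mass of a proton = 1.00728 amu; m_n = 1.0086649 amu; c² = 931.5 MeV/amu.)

Mass of separated nucleons = 33(1.00728) + 42(1.0086649) = 33.24024 + 42.3639258 = 75.6041658 amu
Mass defect Δm = 75.6041658 − 74.955295 = 0.6488708 amu
Converting to energy: 0.6488708 amu × 931.5 MeV/amu = 604.423 MeV
Dividing by A = 75 gives 8.059 MeV per nucleon.

8.06 MeV/nucleon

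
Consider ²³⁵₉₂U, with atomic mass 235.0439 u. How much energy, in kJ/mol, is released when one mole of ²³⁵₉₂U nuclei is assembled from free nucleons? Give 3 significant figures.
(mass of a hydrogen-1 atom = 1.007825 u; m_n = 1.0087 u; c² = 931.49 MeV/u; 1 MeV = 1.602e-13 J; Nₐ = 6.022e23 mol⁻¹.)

With 92 protons and 143 neutrons (A = 235):
Mass of separated nucleons = 92(1.007825) + 143(1.0087) = 92.719900 + 144.2441 = 236.964000 u
Δm = 236.964000 − 235.0439 = 1.920100 u
E_B = 1.920100 × 931.49 = 1788.55 MeV
Per nucleus in joules: 1788.55 MeV × 1.602e-13 J/MeV = 2.8653e-10 J
Per mole: 2.8653e-10 J × 6.022e23 mol⁻¹ = 1.7255e+14 J/mol

1.73e+11 kJ/mol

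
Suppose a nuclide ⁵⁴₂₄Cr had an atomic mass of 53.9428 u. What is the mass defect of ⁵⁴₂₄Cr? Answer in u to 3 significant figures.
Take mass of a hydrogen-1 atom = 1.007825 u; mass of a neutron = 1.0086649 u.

0.505 u

Total constituent mass: 24 × 1.007825 + 30 × 1.0086649 = 54.4477470 u
The mass defect is 54.4477470 − 53.9428 = 0.5049470 u.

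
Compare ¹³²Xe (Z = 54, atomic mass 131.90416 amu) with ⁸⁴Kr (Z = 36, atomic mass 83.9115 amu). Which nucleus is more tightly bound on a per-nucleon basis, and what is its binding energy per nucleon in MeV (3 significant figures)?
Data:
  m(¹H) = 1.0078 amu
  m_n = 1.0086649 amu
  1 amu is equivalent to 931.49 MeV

¹³²Xe: Σm = 54(1.0078) + 78(1.0086649) = 133.0970622 amu; Δm = 1.1929022 amu; E_B = 1111.2 MeV; E_B/A = 8.418 MeV
⁸⁴Kr: Σm = 36(1.0078) + 48(1.0086649) = 84.6967152 amu; Δm = 0.7852152 amu; E_B = 731.42 MeV; E_B/A = 8.707 MeV
⁸⁴Kr has the higher binding energy per nucleon, so it is the more tightly bound nucleus.

⁸⁴Kr; 8.71 MeV/nucleon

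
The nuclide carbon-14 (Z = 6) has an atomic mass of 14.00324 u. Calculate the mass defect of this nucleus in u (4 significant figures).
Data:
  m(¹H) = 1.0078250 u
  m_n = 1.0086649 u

Z = 6, so N = A − Z = 14 − 6 = 8.
Σm = 6·m(¹H) + 8·m_n = 6.0469500 + 8.0693192 = 14.1162692 u
Mass defect Δm = 14.1162692 − 14.00324 = 0.1130292 u

0.1130 u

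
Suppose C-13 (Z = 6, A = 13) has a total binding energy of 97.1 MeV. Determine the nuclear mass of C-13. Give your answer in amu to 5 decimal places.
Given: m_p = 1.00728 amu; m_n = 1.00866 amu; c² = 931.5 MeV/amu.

13.00006 amu

Mass defect = 97.1 MeV / (931.5 MeV/amu) = 0.1042405 amu
Constituent mass = 6(1.00728) + 7(1.00866) = 13.10430 amu
Nuclear mass = 13.10430 − 0.1042405 = 13.0000595 amu ≈ 13.00006 amu (to 5 decimal places)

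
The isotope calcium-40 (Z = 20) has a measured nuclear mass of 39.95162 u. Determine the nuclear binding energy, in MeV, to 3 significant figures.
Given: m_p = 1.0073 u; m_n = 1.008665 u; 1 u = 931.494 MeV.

342 MeV

Z = 20, so N = A − Z = 40 − 20 = 20.
Σm = 20·m_p + 20·m_n = 20.1460 + 20.173300 = 40.319300 u
Δm = 40.319300 − 39.95162 = 0.367680 u
E_B = 0.367680 × 931.494 = 342.492 MeV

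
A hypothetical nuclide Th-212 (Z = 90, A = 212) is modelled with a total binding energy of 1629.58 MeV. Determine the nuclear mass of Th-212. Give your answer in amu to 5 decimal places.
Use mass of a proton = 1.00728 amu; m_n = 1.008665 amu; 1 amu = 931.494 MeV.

211.96290 amu

Mass defect = 1629.58 MeV / (931.494 MeV/amu) = 1.7494262 amu
Constituent mass = 90(1.00728) + 122(1.008665) = 213.712330 amu
Nuclear mass = 213.712330 − 1.7494262 = 211.9629038 amu ≈ 211.96290 amu (to 5 decimal places)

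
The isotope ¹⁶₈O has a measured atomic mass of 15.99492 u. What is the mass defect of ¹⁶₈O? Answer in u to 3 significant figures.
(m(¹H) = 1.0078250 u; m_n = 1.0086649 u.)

0.137 u

Total constituent mass: 8 × 1.0078250 + 8 × 1.0086649 = 16.1319192 u
Δm = 16.1319192 − 15.99492 = 0.1369992 u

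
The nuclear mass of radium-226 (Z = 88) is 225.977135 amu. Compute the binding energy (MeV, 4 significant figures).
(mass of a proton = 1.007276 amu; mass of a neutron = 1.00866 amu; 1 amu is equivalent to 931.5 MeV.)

Mass of separated nucleons = 88(1.007276) + 138(1.00866) = 88.640288 + 139.19508 = 227.835368 amu
The mass defect is 227.835368 − 225.977135 = 1.858233 amu.
Binding energy = Δm·c² = 1.858233 × 931.5 MeV/amu = 1730.94 MeV

1731 MeV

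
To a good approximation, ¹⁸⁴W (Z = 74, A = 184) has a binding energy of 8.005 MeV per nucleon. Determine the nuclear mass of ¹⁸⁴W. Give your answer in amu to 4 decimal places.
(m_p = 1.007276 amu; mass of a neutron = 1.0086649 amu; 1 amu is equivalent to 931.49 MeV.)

Total binding energy = 184 × 8.005 = 1472.920 MeV
Mass defect = 1472.920 MeV / (931.49 MeV/amu) = 1.581252 amu
Constituent mass = 74(1.007276) + 110(1.0086649) = 185.4915630 amu
Nuclear mass = 185.4915630 − 1.581252 = 183.9103110 amu ≈ 183.9103 amu (to 4 decimal places)

183.9103 amu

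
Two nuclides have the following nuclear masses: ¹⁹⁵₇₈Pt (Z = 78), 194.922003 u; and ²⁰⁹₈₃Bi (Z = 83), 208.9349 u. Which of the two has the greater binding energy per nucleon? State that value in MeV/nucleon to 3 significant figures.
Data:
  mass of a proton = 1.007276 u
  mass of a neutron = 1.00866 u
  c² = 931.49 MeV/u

¹⁹⁵₇₈Pt: Σm = 78(1.007276) + 117(1.00866) = 196.580748 u; Δm = 1.658745 u; E_B = 1545.1 MeV; E_B/A = 7.924 MeV
²⁰⁹₈₃Bi: Σm = 83(1.007276) + 126(1.00866) = 210.695068 u; Δm = 1.760168 u; E_B = 1639.58 MeV; E_B/A = 7.8449 MeV
¹⁹⁵₇₈Pt has the higher binding energy per nucleon, so it is the more tightly bound nucleus.

¹⁹⁵₇₈Pt; 7.92 MeV/nucleon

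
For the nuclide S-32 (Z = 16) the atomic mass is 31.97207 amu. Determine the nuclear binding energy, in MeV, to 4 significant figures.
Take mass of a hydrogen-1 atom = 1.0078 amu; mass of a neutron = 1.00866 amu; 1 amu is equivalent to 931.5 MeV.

Z = 16, so N = A − Z = 32 − 16 = 16.
Σm = 16·m(¹H) + 16·m_n = 16.1248 + 16.13856 = 32.26336 amu
Mass defect Δm = 32.26336 − 31.97207 = 0.29129 amu
E_B = 0.29129 × 931.5 = 271.337 MeV

271.3 MeV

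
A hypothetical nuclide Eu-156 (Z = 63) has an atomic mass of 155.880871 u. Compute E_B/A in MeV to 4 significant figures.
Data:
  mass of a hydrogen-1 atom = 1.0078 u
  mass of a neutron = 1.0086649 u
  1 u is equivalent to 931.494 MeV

8.457 MeV/nucleon

Total constituent mass: 63 × 1.0078 + 93 × 1.0086649 = 157.2972357 u
Mass defect Δm = 157.2972357 − 155.880871 = 1.4163647 u
E_B = 1.4163647 × 931.494 = 1319.34 MeV
Per nucleon: 1319.34 / 156 = 8.457 MeV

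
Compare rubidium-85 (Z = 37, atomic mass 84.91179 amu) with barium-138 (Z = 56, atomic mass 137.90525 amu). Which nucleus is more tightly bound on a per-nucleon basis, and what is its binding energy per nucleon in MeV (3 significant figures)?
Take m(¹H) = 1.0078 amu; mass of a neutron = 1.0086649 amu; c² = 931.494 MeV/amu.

rubidium-85; 8.69 MeV/nucleon

rubidium-85: Σm = 37(1.0078) + 48(1.0086649) = 85.7045152 amu; Δm = 0.7927252 amu; E_B = 738.42 MeV; E_B/A = 8.687 MeV
barium-138: Σm = 56(1.0078) + 82(1.0086649) = 139.1473218 amu; Δm = 1.2420718 amu; E_B = 1157.0 MeV; E_B/A = 8.384 MeV
rubidium-85 has the higher binding energy per nucleon, so it is the more tightly bound nucleus.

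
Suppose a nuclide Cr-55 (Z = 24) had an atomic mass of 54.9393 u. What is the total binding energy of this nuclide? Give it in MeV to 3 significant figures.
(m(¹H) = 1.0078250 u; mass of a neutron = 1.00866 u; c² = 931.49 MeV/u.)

Mass of separated nucleons = 24(1.0078250) + 31(1.00866) = 24.1878000 + 31.26846 = 55.4562600 u
The mass defect is 55.4562600 − 54.9393 = 0.5169600 u.
E_B = 0.5169600 × 931.49 = 481.543 MeV

482 MeV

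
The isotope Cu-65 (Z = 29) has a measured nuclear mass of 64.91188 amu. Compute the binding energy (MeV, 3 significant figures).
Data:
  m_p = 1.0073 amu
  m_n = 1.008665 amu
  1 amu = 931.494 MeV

Z = 29, so N = A − Z = 65 − 29 = 36.
Σm = 29·m_p + 36·m_n = 29.2117 + 36.311940 = 65.523640 amu
Mass defect Δm = 65.523640 − 64.91188 = 0.611760 amu
Converting to energy: 0.611760 amu × 931.494 MeV/amu = 569.851 MeV

570 MeV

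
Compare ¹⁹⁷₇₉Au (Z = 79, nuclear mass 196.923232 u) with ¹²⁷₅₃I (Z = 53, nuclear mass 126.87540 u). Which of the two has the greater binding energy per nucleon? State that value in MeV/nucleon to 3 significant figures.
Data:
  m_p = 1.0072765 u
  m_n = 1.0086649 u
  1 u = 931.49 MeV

¹⁹⁷₇₉Au: Σm = 79(1.0072765) + 118(1.0086649) = 198.5973017 u; Δm = 1.6740697 u; E_B = 1559.4 MeV; E_B/A = 7.916 MeV
¹²⁷₅₃I: Σm = 53(1.0072765) + 74(1.0086649) = 128.0268571 u; Δm = 1.1514571 u; E_B = 1072.57 MeV; E_B/A = 8.445 MeV
¹²⁷₅₃I has the higher binding energy per nucleon, so it is the more tightly bound nucleus.

¹²⁷₅₃I; 8.45 MeV/nucleon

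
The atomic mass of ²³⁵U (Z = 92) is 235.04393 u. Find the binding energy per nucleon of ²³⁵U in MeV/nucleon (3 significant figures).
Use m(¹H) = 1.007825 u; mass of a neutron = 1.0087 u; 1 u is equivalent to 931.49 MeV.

Σm = 92·m(¹H) + 143·m_n = 92.719900 + 144.2441 = 236.964000 u
Δm = 236.964000 − 235.04393 = 1.920070 u
Converting to energy: 1.920070 u × 931.49 MeV/u = 1788.53 MeV
Dividing by A = 235 gives 7.611 MeV per nucleon.

7.61 MeV/nucleon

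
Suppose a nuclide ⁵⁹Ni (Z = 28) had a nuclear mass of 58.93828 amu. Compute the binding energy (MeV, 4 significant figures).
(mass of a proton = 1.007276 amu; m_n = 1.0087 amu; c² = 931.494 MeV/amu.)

The nucleus contains 28 protons and 59 − 28 = 31 neutrons.
Mass of separated nucleons = 28(1.007276) + 31(1.0087) = 28.203728 + 31.2697 = 59.473428 amu
Δm = 59.473428 − 58.93828 = 0.535148 amu
Converting to energy: 0.535148 amu × 931.494 MeV/amu = 498.487 MeV

498.5 MeV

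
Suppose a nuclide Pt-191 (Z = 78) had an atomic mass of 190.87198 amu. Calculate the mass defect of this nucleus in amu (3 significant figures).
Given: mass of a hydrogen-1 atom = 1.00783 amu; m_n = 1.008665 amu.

1.72 amu

The nucleus contains 78 protons and 191 − 78 = 113 neutrons.
Total constituent mass: 78 × 1.00783 + 113 × 1.008665 = 192.589885 amu
Mass defect Δm = 192.589885 − 190.87198 = 1.717905 amu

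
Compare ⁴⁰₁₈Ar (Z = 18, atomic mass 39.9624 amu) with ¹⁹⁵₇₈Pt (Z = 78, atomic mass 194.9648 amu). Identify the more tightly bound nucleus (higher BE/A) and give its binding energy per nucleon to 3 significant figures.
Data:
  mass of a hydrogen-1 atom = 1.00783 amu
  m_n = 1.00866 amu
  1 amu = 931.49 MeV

⁴⁰₁₈Ar; 8.59 MeV/nucleon

⁴⁰₁₈Ar: Σm = 18(1.00783) + 22(1.00866) = 40.33146 amu; Δm = 0.36906 amu; E_B = 343.776 MeV; E_B/A = 8.594 MeV
¹⁹⁵₇₈Pt: Σm = 78(1.00783) + 117(1.00866) = 196.62396 amu; Δm = 1.65916 amu; E_B = 1545.5 MeV; E_B/A = 7.926 MeV
⁴⁰₁₈Ar has the higher binding energy per nucleon, so it is the more tightly bound nucleus.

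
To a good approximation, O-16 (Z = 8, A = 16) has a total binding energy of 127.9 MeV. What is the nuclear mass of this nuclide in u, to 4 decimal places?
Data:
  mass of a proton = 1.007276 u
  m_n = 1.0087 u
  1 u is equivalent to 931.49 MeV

Mass defect = 127.9 MeV / (931.49 MeV/u) = 0.137307 u
Constituent mass = 8(1.007276) + 8(1.0087) = 16.127808 u
Nuclear mass = 16.127808 − 0.137307 = 15.990501 u ≈ 15.9905 u (to 4 decimal places)

15.9905 u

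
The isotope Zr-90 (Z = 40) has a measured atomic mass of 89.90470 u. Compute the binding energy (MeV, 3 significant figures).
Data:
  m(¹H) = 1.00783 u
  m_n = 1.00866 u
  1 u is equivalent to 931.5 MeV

784 MeV

Total constituent mass: 40 × 1.00783 + 50 × 1.00866 = 90.74620 u
Δm = 90.74620 − 89.90470 = 0.84150 u
Binding energy = Δm·c² = 0.84150 × 931.5 MeV/u = 783.857 MeV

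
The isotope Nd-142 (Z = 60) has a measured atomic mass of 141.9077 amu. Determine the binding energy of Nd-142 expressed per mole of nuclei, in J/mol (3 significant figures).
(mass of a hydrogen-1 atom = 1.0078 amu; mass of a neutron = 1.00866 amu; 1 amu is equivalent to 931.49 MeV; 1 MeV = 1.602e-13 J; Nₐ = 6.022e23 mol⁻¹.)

Σm = 60·m(¹H) + 82·m_n = 60.4680 + 82.71012 = 143.17812 amu
Δm = 143.17812 − 141.9077 = 1.27042 amu
Binding energy = Δm·c² = 1.27042 × 931.49 MeV/amu = 1183.38 MeV
Per nucleus in joules: 1183.38 MeV × 1.602e-13 J/MeV = 1.8958e-10 J
Per mole: 1.8958e-10 J × 6.022e23 mol⁻¹ = 1.1417e+14 J/mol

1.14e+14 J/mol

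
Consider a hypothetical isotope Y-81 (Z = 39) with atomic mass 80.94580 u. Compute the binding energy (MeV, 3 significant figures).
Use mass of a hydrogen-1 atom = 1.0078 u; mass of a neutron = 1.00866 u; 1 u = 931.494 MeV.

Z = 39, so N = A − Z = 81 − 39 = 42.
Σm = 39·m(¹H) + 42·m_n = 39.3042 + 42.36372 = 81.66792 u
The mass defect is 81.66792 − 80.94580 = 0.72212 u.
Binding energy = Δm·c² = 0.72212 × 931.494 MeV/u = 672.650 MeV

673 MeV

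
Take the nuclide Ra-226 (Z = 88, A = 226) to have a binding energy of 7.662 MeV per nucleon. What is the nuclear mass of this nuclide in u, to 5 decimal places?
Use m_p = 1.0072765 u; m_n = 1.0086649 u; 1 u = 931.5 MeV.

Total binding energy = 226 × 7.662 = 1731.612 MeV
Mass defect = 1731.612 MeV / (931.5 MeV/u) = 1.8589501 u
Constituent mass = 88(1.0072765) + 138(1.0086649) = 227.8360882 u
Nuclear mass = 227.8360882 − 1.8589501 = 225.9771381 u ≈ 225.97714 u (to 5 decimal places)

225.97714 u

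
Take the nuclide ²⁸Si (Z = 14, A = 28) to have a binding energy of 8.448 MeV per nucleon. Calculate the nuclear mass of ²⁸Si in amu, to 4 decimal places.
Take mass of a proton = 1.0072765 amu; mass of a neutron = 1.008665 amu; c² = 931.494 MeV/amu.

Total binding energy = 28 × 8.448 = 236.544 MeV
Mass defect = 236.544 MeV / (931.494 MeV/amu) = 0.253940 amu
Constituent mass = 14(1.0072765) + 14(1.008665) = 28.2231810 amu
Nuclear mass = 28.2231810 − 0.253940 = 27.9692410 amu ≈ 27.9692 amu (to 4 decimal places)

27.9692 amu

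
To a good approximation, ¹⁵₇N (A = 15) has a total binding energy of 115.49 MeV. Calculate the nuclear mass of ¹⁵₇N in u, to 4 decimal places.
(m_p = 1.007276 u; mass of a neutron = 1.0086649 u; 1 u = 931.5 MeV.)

Mass defect = 115.49 MeV / (931.5 MeV/u) = 0.123983 u
Constituent mass = 7(1.007276) + 8(1.0086649) = 15.1202512 u
Nuclear mass = 15.1202512 − 0.123983 = 14.9962682 u ≈ 14.9963 u (to 4 decimal places)

14.9963 u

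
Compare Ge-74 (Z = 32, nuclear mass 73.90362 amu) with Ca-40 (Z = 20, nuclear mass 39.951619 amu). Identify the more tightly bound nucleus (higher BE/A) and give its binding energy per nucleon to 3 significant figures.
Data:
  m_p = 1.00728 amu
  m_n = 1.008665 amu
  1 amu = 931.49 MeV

Ge-74; 8.73 MeV/nucleon

Ge-74: Σm = 32(1.00728) + 42(1.008665) = 74.596890 amu; Δm = 0.693270 amu; E_B = 645.77 MeV; E_B/A = 8.727 MeV
Ca-40: Σm = 20(1.00728) + 20(1.008665) = 40.318900 amu; Δm = 0.367281 amu; E_B = 342.12 MeV; E_B/A = 8.553 MeV
Ge-74 has the higher binding energy per nucleon, so it is the more tightly bound nucleus.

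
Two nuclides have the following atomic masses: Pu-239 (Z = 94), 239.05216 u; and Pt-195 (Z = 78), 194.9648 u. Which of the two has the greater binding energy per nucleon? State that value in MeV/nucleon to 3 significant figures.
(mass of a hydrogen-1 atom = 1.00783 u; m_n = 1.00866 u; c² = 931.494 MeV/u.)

Pu-239: Σm = 94(1.00783) + 145(1.00866) = 240.99172 u; Δm = 1.93956 u; E_B = 1806.7 MeV; E_B/A = 7.559 MeV
Pt-195: Σm = 78(1.00783) + 117(1.00866) = 196.62396 u; Δm = 1.65916 u; E_B = 1545.5 MeV; E_B/A = 7.926 MeV
Pt-195 has the higher binding energy per nucleon, so it is the more tightly bound nucleus.

Pt-195; 7.93 MeV/nucleon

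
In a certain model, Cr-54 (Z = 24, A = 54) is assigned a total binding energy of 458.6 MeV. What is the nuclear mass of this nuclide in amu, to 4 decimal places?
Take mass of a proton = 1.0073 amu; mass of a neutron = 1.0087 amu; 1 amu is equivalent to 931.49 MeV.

Mass defect = 458.6 MeV / (931.49 MeV/amu) = 0.492329 amu
Constituent mass = 24(1.0073) + 30(1.0087) = 54.4362 amu
Nuclear mass = 54.4362 − 0.492329 = 53.943871 amu ≈ 53.9439 amu (to 4 decimal places)

53.9439 amu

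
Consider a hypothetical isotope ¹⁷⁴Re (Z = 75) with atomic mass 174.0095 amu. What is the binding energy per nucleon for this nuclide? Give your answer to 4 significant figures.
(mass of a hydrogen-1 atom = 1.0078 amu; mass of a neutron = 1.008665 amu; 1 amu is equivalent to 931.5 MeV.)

Z = 75, so N = A − Z = 174 − 75 = 99.
Mass of separated nucleons = 75(1.0078) + 99(1.008665) = 75.5850 + 99.857835 = 175.442835 amu
The mass defect is 175.442835 − 174.0095 = 1.433335 amu.
Binding energy = Δm·c² = 1.433335 × 931.5 MeV/amu = 1335.15 MeV
Per nucleon: 1335.15 / 174 = 7.673 MeV

7.673 MeV/nucleon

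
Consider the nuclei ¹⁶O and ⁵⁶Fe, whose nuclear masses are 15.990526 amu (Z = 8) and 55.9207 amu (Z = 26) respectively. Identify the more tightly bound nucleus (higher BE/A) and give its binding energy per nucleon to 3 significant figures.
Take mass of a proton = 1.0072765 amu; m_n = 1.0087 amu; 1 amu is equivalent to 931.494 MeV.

¹⁶O: Σm = 8(1.0072765) + 8(1.0087) = 16.1278120 amu; Δm = 0.1372860 amu; E_B = 127.88 MeV; E_B/A = 7.993 MeV
⁵⁶Fe: Σm = 26(1.0072765) + 30(1.0087) = 56.4501890 amu; Δm = 0.5294890 amu; E_B = 493.216 MeV; E_B/A = 8.807 MeV
⁵⁶Fe has the higher binding energy per nucleon, so it is the more tightly bound nucleus.

⁵⁶Fe; 8.81 MeV/nucleon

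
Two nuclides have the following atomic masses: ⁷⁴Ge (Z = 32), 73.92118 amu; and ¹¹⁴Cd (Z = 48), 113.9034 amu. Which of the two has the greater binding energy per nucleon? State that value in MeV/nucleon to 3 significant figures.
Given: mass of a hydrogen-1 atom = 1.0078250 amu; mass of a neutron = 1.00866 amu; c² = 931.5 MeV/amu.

⁷⁴Ge: Σm = 32(1.0078250) + 42(1.00866) = 74.6141200 amu; Δm = 0.6929400 amu; E_B = 645.47 MeV; E_B/A = 8.723 MeV
¹¹⁴Cd: Σm = 48(1.0078250) + 66(1.00866) = 114.9471600 amu; Δm = 1.0437600 amu; E_B = 972.26 MeV; E_B/A = 8.529 MeV
⁷⁴Ge has the higher binding energy per nucleon, so it is the more tightly bound nucleus.

⁷⁴Ge; 8.72 MeV/nucleon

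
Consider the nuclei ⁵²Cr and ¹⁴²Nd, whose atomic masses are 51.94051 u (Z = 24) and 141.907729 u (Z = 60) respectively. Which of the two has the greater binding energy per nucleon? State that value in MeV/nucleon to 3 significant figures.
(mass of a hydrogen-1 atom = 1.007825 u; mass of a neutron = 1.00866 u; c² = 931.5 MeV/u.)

⁵²Cr; 8.77 MeV/nucleon

⁵²Cr: Σm = 24(1.007825) + 28(1.00866) = 52.430280 u; Δm = 0.489770 u; E_B = 456.22 MeV; E_B/A = 8.773 MeV
¹⁴²Nd: Σm = 60(1.007825) + 82(1.00866) = 143.179620 u; Δm = 1.271891 u; E_B = 1184.77 MeV; E_B/A = 8.343 MeV
⁵²Cr has the higher binding energy per nucleon, so it is the more tightly bound nucleus.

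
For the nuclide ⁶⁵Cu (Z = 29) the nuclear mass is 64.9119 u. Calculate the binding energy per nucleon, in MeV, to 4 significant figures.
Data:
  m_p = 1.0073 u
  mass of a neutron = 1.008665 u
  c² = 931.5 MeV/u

8.767 MeV/nucleon

Mass of separated nucleons = 29(1.0073) + 36(1.008665) = 29.2117 + 36.311940 = 65.523640 u
Δm = 65.523640 − 64.9119 = 0.611740 u
Binding energy = Δm·c² = 0.611740 × 931.5 MeV/u = 569.836 MeV
Dividing by A = 65 gives 8.767 MeV per nucleon.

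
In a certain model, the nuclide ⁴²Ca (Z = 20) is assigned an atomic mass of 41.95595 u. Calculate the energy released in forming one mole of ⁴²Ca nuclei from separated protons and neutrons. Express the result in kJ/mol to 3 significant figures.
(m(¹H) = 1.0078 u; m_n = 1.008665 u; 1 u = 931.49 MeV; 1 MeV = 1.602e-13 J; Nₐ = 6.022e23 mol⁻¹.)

The nucleus contains 20 protons and 42 − 20 = 22 neutrons.
Total constituent mass: 20 × 1.0078 + 22 × 1.008665 = 42.346630 u
Mass defect Δm = 42.346630 − 41.95595 = 0.390680 u
E_B = 0.390680 × 931.49 = 363.915 MeV
Per nucleus in joules: 363.915 MeV × 1.602e-13 J/MeV = 5.8299e-11 J
Per mole: 5.8299e-11 J × 6.022e23 mol⁻¹ = 3.5108e+13 J/mol

3.51e+10 kJ/mol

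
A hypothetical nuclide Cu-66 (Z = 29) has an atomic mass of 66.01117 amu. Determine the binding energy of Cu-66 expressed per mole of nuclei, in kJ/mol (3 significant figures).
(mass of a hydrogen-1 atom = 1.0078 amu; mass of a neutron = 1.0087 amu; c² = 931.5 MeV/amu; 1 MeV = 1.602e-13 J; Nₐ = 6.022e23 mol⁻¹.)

4.83e+10 kJ/mol

Total constituent mass: 29 × 1.0078 + 37 × 1.0087 = 66.5481 amu
Mass defect Δm = 66.5481 − 66.01117 = 0.53693 amu
Converting to energy: 0.53693 amu × 931.5 MeV/amu = 500.150 MeV
Per nucleus in joules: 500.150 MeV × 1.602e-13 J/MeV = 8.0124e-11 J
Per mole: 8.0124e-11 J × 6.022e23 mol⁻¹ = 4.8251e+13 J/mol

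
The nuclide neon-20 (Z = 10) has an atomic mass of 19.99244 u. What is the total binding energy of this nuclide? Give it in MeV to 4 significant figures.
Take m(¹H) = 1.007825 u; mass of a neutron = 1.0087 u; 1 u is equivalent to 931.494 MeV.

With 10 protons and 10 neutrons (A = 20):
Mass of separated nucleons = 10(1.007825) + 10(1.0087) = 10.078250 + 10.0870 = 20.165250 u
Δm = 20.165250 − 19.99244 = 0.172810 u
Converting to energy: 0.172810 u × 931.494 MeV/u = 160.971 MeV

161.0 MeV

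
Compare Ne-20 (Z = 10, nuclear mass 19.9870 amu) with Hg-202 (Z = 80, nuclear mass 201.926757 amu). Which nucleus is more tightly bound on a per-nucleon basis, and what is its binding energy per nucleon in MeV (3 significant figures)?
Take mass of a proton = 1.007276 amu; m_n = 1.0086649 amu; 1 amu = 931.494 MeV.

Ne-20; 8.03 MeV/nucleon

Ne-20: Σm = 10(1.007276) + 10(1.0086649) = 20.1594090 amu; Δm = 0.1724090 amu; E_B = 160.60 MeV; E_B/A = 8.030 MeV
Hg-202: Σm = 80(1.007276) + 122(1.0086649) = 203.6391978 amu; Δm = 1.7124408 amu; E_B = 1595.1 MeV; E_B/A = 7.897 MeV
Ne-20 has the higher binding energy per nucleon, so it is the more tightly bound nucleus.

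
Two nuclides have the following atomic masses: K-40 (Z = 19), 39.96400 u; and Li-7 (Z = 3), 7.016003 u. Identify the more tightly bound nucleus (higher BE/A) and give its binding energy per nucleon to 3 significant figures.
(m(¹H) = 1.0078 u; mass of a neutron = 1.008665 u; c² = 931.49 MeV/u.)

K-40: Σm = 19(1.0078) + 21(1.008665) = 40.330165 u; Δm = 0.366165 u; E_B = 341.08 MeV; E_B/A = 8.527 MeV
Li-7: Σm = 3(1.0078) + 4(1.008665) = 7.058060 u; Δm = 0.042057 u; E_B = 39.176 MeV; E_B/A = 5.597 MeV
K-40 has the higher binding energy per nucleon, so it is the more tightly bound nucleus.

K-40; 8.53 MeV/nucleon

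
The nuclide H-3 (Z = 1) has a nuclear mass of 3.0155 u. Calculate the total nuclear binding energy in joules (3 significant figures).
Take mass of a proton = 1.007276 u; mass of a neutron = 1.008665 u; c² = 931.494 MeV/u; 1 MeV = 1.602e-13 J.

Z = 1, so N = A − Z = 3 − 1 = 2.
Mass of separated nucleons = 1(1.007276) + 2(1.008665) = 1.007276 + 2.017330 = 3.024606 u
Mass defect Δm = 3.024606 − 3.0155 = 0.009106 u
E_B = 0.009106 × 931.494 = 8.48218 MeV
In joules: 8.48218 MeV × 1.602e-13 J/MeV = 1.3588e-12 J

1.36e-12 J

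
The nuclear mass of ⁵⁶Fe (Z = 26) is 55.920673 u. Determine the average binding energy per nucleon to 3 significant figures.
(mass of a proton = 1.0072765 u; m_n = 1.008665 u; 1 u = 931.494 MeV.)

Z = 26, so N = A − Z = 56 − 26 = 30.
Σm = 26·m_p + 30·m_n = 26.1891890 + 30.259950 = 56.4491390 u
The mass defect is 56.4491390 − 55.920673 = 0.5284660 u.
Binding energy = Δm·c² = 0.5284660 × 931.494 MeV/u = 492.263 MeV
BE/A = 492.263 MeV / 56 = 8.790 MeV/nucleon

8.79 MeV/nucleon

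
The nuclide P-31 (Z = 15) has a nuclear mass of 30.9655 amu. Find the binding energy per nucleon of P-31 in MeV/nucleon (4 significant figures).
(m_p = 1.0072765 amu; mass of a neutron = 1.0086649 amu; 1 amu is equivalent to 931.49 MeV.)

Mass of separated nucleons = 15(1.0072765) + 16(1.0086649) = 15.1091475 + 16.1386384 = 31.2477859 amu
Δm = 31.2477859 − 30.9655 = 0.2822859 amu
Binding energy = Δm·c² = 0.2822859 × 931.49 MeV/amu = 262.946 MeV
BE/A = 262.946 MeV / 31 = 8.482 MeV/nucleon

8.482 MeV/nucleon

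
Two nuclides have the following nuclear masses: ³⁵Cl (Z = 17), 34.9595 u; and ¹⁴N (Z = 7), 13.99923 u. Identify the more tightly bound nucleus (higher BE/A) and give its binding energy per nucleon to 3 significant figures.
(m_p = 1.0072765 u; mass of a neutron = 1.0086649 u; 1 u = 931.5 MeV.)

³⁵Cl: Σm = 17(1.0072765) + 18(1.0086649) = 35.2796687 u; Δm = 0.3201687 u; E_B = 298.24 MeV; E_B/A = 8.521 MeV
¹⁴N: Σm = 7(1.0072765) + 7(1.0086649) = 14.1115898 u; Δm = 0.1123598 u; E_B = 104.66 MeV; E_B/A = 7.476 MeV
³⁵Cl has the higher binding energy per nucleon, so it is the more tightly bound nucleus.

³⁵Cl; 8.52 MeV/nucleon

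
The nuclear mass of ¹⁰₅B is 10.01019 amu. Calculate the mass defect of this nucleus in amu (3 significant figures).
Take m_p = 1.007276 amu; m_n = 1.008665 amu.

0.0695 amu

Σm = 5·m_p + 5·m_n = 5.036380 + 5.043325 = 10.079705 amu
The mass defect is 10.079705 − 10.01019 = 0.069515 amu.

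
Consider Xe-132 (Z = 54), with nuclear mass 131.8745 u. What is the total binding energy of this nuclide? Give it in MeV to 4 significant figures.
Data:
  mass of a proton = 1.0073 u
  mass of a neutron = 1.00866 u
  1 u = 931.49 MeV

1113 MeV

Z = 54, so N = A − Z = 132 − 54 = 78.
Σm = 54·m_p + 78·m_n = 54.3942 + 78.67548 = 133.06968 u
Δm = 133.06968 − 131.8745 = 1.19518 u
Converting to energy: 1.19518 u × 931.49 MeV/u = 1113.30 MeV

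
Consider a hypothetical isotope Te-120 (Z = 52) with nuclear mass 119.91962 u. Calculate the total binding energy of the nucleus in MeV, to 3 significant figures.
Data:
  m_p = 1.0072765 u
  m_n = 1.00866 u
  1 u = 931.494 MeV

976 MeV

Z = 52, so N = A − Z = 120 − 52 = 68.
Σm = 52·m_p + 68·m_n = 52.3783780 + 68.58888 = 120.9672580 u
Mass defect Δm = 120.9672580 − 119.91962 = 1.0476380 u
Converting to energy: 1.0476380 u × 931.494 MeV/u = 975.869 MeV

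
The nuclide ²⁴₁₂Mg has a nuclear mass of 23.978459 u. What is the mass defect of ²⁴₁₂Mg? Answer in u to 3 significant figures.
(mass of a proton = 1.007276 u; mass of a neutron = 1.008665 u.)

0.213 u

Mass of separated nucleons = 12(1.007276) + 12(1.008665) = 12.087312 + 12.103980 = 24.191292 u
The mass defect is 24.191292 − 23.978459 = 0.212833 u.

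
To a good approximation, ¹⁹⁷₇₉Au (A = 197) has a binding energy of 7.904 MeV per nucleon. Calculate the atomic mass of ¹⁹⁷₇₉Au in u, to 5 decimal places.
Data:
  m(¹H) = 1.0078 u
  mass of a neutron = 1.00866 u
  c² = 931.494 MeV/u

196.96648 u

Total binding energy = 197 × 7.904 = 1557.088 MeV
Mass defect = 1557.088 MeV / (931.494 MeV/u) = 1.6716028 u
Constituent mass = 79(1.0078) + 118(1.00866) = 198.63808 u
Atomic mass = 198.63808 − 1.6716028 = 196.9664772 u ≈ 196.96648 u (to 5 decimal places)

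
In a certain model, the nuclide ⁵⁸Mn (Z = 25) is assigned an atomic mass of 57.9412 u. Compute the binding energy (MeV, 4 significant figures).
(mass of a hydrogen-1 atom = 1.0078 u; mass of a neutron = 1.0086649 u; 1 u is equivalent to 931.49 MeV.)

502.8 MeV

With 25 protons and 33 neutrons (A = 58):
Total constituent mass: 25 × 1.0078 + 33 × 1.0086649 = 58.4809417 u
Mass defect Δm = 58.4809417 − 57.9412 = 0.5397417 u
Binding energy = Δm·c² = 0.5397417 × 931.49 MeV/u = 502.764 MeV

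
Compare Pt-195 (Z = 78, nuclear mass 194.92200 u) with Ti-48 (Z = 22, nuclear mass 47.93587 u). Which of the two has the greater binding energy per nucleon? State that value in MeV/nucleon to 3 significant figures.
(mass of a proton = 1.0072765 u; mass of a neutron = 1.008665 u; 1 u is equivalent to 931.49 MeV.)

Ti-48; 8.72 MeV/nucleon

Pt-195: Σm = 78(1.0072765) + 117(1.008665) = 196.5813720 u; Δm = 1.6593720 u; E_B = 1545.7 MeV; E_B/A = 7.927 MeV
Ti-48: Σm = 22(1.0072765) + 26(1.008665) = 48.3853730 u; Δm = 0.4495030 u; E_B = 418.71 MeV; E_B/A = 8.723 MeV
Ti-48 has the higher binding energy per nucleon, so it is the more tightly bound nucleus.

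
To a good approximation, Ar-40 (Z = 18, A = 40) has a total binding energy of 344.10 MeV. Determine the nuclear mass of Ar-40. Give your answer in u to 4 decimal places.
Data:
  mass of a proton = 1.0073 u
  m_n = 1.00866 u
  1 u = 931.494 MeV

39.9525 u

Mass defect = 344.10 MeV / (931.494 MeV/u) = 0.369407 u
Constituent mass = 18(1.0073) + 22(1.00866) = 40.32192 u
Nuclear mass = 40.32192 − 0.369407 = 39.952513 u ≈ 39.9525 u (to 4 decimal places)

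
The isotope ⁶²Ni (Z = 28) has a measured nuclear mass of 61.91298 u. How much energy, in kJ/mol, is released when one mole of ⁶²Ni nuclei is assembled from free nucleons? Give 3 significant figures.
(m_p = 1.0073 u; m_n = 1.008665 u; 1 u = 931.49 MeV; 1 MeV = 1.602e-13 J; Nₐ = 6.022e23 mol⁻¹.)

Z = 28, so N = A − Z = 62 − 28 = 34.
Total constituent mass: 28 × 1.0073 + 34 × 1.008665 = 62.499010 u
The mass defect is 62.499010 − 61.91298 = 0.586030 u.
E_B = 0.586030 × 931.49 = 545.881 MeV
Per nucleus in joules: 545.881 MeV × 1.602e-13 J/MeV = 8.7450e-11 J
Per mole: 8.7450e-11 J × 6.022e23 mol⁻¹ = 5.2662e+13 J/mol

5.27e+10 kJ/mol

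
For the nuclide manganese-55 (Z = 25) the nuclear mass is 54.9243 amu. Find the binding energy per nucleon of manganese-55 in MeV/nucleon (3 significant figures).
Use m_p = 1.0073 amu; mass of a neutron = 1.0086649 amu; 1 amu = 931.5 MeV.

The nucleus contains 25 protons and 55 − 25 = 30 neutrons.
Total constituent mass: 25 × 1.0073 + 30 × 1.0086649 = 55.4424470 amu
Mass defect Δm = 55.4424470 − 54.9243 = 0.5181470 amu
Converting to energy: 0.5181470 amu × 931.5 MeV/amu = 482.654 MeV
BE/A = 482.654 MeV / 55 = 8.776 MeV/nucleon

8.78 MeV/nucleon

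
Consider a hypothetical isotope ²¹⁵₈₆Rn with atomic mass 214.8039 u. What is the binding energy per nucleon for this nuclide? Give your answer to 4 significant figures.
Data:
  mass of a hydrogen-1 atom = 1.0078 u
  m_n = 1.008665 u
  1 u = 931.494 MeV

8.599 MeV/nucleon

With 86 protons and 129 neutrons (A = 215):
Σm = 86·m(¹H) + 129·m_n = 86.6708 + 130.117785 = 216.788585 u
Δm = 216.788585 − 214.8039 = 1.984685 u
E_B = 1.984685 × 931.494 = 1848.72 MeV
BE/A = 1848.72 MeV / 215 = 8.599 MeV/nucleon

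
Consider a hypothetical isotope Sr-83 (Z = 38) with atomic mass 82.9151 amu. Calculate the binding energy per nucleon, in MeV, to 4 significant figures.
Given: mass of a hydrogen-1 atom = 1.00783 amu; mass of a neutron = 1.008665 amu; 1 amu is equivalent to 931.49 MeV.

8.668 MeV/nucleon

Z = 38, so N = A − Z = 83 − 38 = 45.
Total constituent mass: 38 × 1.00783 + 45 × 1.008665 = 83.687465 amu
Mass defect Δm = 83.687465 − 82.9151 = 0.772365 amu
Binding energy = Δm·c² = 0.772365 × 931.49 MeV/amu = 719.450 MeV
BE/A = 719.450 MeV / 83 = 8.668 MeV/nucleon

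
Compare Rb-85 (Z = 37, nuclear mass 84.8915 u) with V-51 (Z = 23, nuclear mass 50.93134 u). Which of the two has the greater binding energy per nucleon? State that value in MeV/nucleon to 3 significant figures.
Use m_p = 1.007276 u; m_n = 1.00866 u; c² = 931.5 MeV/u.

V-51; 8.74 MeV/nucleon

Rb-85: Σm = 37(1.007276) + 48(1.00866) = 85.684892 u; Δm = 0.793392 u; E_B = 739.04 MeV; E_B/A = 8.6946 MeV
V-51: Σm = 23(1.007276) + 28(1.00866) = 51.409828 u; Δm = 0.478488 u; E_B = 445.71 MeV; E_B/A = 8.739 MeV
V-51 has the higher binding energy per nucleon, so it is the more tightly bound nucleus.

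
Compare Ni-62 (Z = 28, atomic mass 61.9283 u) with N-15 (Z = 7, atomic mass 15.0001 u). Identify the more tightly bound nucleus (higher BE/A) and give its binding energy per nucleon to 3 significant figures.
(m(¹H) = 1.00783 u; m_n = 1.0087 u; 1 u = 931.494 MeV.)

Ni-62: Σm = 28(1.00783) + 34(1.0087) = 62.51504 u; Δm = 0.58674 u; E_B = 546.54 MeV; E_B/A = 8.815 MeV
N-15: Σm = 7(1.00783) + 8(1.0087) = 15.12441 u; Δm = 0.12431 u; E_B = 115.794 MeV; E_B/A = 7.720 MeV
Ni-62 has the higher binding energy per nucleon, so it is the more tightly bound nucleus.

Ni-62; 8.82 MeV/nucleon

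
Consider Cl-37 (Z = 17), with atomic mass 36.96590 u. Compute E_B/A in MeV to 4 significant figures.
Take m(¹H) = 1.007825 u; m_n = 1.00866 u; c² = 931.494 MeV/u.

8.568 MeV/nucleon

Total constituent mass: 17 × 1.007825 + 20 × 1.00866 = 37.306225 u
The mass defect is 37.306225 − 36.96590 = 0.340325 u.
Binding energy = Δm·c² = 0.340325 × 931.494 MeV/u = 317.011 MeV
BE/A = 317.011 MeV / 37 = 8.568 MeV/nucleon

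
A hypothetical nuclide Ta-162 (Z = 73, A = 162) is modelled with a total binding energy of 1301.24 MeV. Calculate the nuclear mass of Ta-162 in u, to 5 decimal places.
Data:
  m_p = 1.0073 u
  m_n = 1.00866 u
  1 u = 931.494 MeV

161.90670 u

Mass defect = 1301.24 MeV / (931.494 MeV/u) = 1.3969387 u
Constituent mass = 73(1.0073) + 89(1.00866) = 163.30364 u
Nuclear mass = 163.30364 − 1.3969387 = 161.9067013 u ≈ 161.90670 u (to 5 decimal places)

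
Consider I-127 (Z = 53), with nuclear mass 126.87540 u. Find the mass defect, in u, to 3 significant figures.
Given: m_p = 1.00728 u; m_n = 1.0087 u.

1.15 u

Mass of separated nucleons = 53(1.00728) + 74(1.0087) = 53.38584 + 74.6438 = 128.02964 u
Mass defect Δm = 128.02964 − 126.87540 = 1.15424 u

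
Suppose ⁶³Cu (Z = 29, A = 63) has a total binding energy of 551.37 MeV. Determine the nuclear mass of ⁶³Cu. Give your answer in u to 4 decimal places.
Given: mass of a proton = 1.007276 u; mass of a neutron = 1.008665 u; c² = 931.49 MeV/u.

Mass defect = 551.37 MeV / (931.49 MeV/u) = 0.591923 u
Constituent mass = 29(1.007276) + 34(1.008665) = 63.505614 u
Nuclear mass = 63.505614 − 0.591923 = 62.913691 u ≈ 62.9137 u (to 4 decimal places)

62.9137 u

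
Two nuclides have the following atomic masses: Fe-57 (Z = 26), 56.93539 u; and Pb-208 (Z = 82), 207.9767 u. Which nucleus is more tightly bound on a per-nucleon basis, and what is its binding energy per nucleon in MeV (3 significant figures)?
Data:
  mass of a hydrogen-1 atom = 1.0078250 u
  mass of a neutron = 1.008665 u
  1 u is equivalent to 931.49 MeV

Fe-57: Σm = 26(1.0078250) + 31(1.008665) = 57.4720650 u; Δm = 0.5366750 u; E_B = 499.91 MeV; E_B/A = 8.770 MeV
Pb-208: Σm = 82(1.0078250) + 126(1.008665) = 209.7334400 u; Δm = 1.7567400 u; E_B = 1636.4 MeV; E_B/A = 7.867 MeV
Fe-57 has the higher binding energy per nucleon, so it is the more tightly bound nucleus.

Fe-57; 8.77 MeV/nucleon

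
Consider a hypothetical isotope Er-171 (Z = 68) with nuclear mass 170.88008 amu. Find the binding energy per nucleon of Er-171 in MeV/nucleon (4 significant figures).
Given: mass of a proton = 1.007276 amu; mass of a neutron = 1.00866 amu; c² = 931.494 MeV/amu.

The nucleus contains 68 protons and 171 − 68 = 103 neutrons.
Mass of separated nucleons = 68(1.007276) + 103(1.00866) = 68.494768 + 103.89198 = 172.386748 amu
Δm = 172.386748 − 170.88008 = 1.506668 amu
E_B = 1.506668 × 931.494 = 1403.45 MeV
Dividing by A = 171 gives 8.207 MeV per nucleon.

8.207 MeV/nucleon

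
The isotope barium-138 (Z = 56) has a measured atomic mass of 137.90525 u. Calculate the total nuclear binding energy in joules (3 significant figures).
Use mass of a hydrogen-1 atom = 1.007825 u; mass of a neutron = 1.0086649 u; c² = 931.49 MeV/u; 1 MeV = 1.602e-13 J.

1.86e-10 J

With 56 protons and 82 neutrons (A = 138):
Mass of separated nucleons = 56(1.007825) + 82(1.0086649) = 56.438200 + 82.7105218 = 139.1487218 u
Mass defect Δm = 139.1487218 − 137.90525 = 1.2434718 u
E_B = 1.2434718 × 931.49 = 1158.28 MeV
In joules: 1158.28 MeV × 1.602e-13 J/MeV = 1.8556e-10 J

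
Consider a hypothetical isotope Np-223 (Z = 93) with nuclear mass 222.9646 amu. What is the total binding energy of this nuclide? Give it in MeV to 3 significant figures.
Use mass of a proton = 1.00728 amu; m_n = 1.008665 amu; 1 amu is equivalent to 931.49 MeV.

1710 MeV

With 93 protons and 130 neutrons (A = 223):
Total constituent mass: 93 × 1.00728 + 130 × 1.008665 = 224.803490 amu
The mass defect is 224.803490 − 222.9646 = 1.838890 amu.
E_B = 1.838890 × 931.49 = 1712.91 MeV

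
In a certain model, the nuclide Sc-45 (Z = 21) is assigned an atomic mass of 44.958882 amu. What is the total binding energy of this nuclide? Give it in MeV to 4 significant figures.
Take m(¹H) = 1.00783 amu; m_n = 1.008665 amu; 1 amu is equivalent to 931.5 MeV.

Z = 21, so N = A − Z = 45 − 21 = 24.
Mass of separated nucleons = 21(1.00783) + 24(1.008665) = 21.16443 + 24.207960 = 45.372390 amu
The mass defect is 45.372390 − 44.958882 = 0.413508 amu.
Converting to energy: 0.413508 amu × 931.5 MeV/amu = 385.183 MeV

385.2 MeV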